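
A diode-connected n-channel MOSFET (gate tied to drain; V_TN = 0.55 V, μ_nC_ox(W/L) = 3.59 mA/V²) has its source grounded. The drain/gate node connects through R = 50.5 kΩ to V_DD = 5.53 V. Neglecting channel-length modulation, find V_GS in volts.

With gate tied to drain, V_GS = V_DS ≥ V_GS − V_TN, so the device is in saturation.
KCL at the drain: ½ k_n (V_GS − V_TN)² = (V_DD − V_GS)/R.
Let x = V_GS − 0.55. Then 90.6 x² + x − 4.98 = 0, giving x = 0.229 V (positive root), so V_GS = 0.779 V.
I_D = (V_DD − V_GS)/R = (5.53 − 0.779) / 50.5 = 0.0941 mA.

V_GS = 0.779 V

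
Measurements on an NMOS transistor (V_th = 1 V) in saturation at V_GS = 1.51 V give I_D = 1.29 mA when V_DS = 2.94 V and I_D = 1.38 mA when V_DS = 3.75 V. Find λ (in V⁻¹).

With V_GS fixed, I_D ∝ (1 + λ V_DS) in saturation, so I_D2/I_D1 = (1 + λ V_DS2)/(1 + λ V_DS1).
1.38/1.29 = 1.07 = (1 + 3.75 λ)/(1 + 2.94 λ).
Solving: λ (I_D1 V_DS2 − I_D2 V_DS1) = I_D2 − I_D1, so λ = (1.38 − 1.29) / (1.29 × 3.75 − 1.38 × 2.94) = 0.09 / 0.78 = 0.115 V⁻¹.

λ = 0.115 V⁻¹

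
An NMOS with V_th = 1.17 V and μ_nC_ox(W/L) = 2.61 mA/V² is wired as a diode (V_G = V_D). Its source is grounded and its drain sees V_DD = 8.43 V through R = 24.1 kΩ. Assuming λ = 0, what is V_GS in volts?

V_GS = 1.63 V

With gate tied to drain, V_GS = V_DS ≥ V_GS − V_th, so the device is in saturation.
KCL at the drain: ½ k_n (V_GS − V_th)² = (V_DD − V_GS)/R.
Let x = V_GS − 1.17. Then 31.5 x² + x − 7.26 = 0, giving x = 0.465 V (positive root), so V_GS = 1.63 V.
I_D = (V_DD − V_GS)/R = (8.43 − 1.63) / 24.1 = 0.282 mA.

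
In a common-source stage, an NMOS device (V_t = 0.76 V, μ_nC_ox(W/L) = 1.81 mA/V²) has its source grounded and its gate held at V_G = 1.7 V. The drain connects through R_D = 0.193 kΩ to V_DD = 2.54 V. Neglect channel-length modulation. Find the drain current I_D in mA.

V_GS = V_G = 1.7 V, so V_ov = 1.7 − 0.76 = 0.94 V.
Assume saturation: I_D = ½ k_n V_ov² = 0.5 × 1.81 × 0.94² = 0.8 mA, giving V_DS = V_DD − I_D R_D = 2.54 − 0.8 × 0.193 = 2.39 V.
V_DS = 2.39 V ≥ V_ov = 0.94 V, confirming saturation.

I_D = 0.800 mA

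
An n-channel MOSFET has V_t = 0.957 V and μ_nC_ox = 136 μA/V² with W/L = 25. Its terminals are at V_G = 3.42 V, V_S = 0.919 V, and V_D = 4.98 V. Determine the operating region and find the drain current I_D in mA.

Saturation; I_D = 4.05 mA

V_GS = V_G − V_S = 3.42 − 0.919 = 2.5 V; V_DS = V_D − V_S = 4.98 − 0.919 = 4.06 V.
k_n = μ_nC_ox · (W/L) = 3.4 mA/V².
V_ov = V_GS − V_t = 2.5 − 0.957 = 1.54 V.
Since V_DS = 4.06 V ≥ V_ov = 1.54 V, the device is in saturation.
I_D = ½ k_n V_ov² = 0.5 × 3.4 × 1.54² = 4.05 mA.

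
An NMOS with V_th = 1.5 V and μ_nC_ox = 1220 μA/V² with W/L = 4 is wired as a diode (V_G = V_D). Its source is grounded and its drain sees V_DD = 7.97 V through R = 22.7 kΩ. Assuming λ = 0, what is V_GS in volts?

With gate tied to drain, V_GS = V_DS ≥ V_GS − V_th, so the device is in saturation.
k_n = μ_nC_ox · (W/L) = 4.88 mA/V².
KCL at the drain: ½ k_n (V_GS − V_th)² = (V_DD − V_GS)/R.
Let x = V_GS − 1.5. Then 55.4 x² + x − 6.47 = 0, giving x = 0.333 V (positive root), so V_GS = 1.83 V.
I_D = (V_DD − V_GS)/R = (7.97 − 1.83) / 22.7 = 0.27 mA.

V_GS = 1.83 V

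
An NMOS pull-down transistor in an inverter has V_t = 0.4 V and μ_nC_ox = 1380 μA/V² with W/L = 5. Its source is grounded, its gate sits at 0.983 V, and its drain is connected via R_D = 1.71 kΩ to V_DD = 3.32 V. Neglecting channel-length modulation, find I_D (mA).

V_GS = V_G = 0.983 V, so V_ov = 0.983 − 0.4 = 0.583 V.
k_n = μ_nC_ox · (W/L) = 6.9 mA/V².
Assume saturation: I_D = ½ k_n V_ov² = 0.5 × 6.9 × 0.583² = 1.17 mA, giving V_DS = V_DD − I_D R_D = 3.32 − 1.17 × 1.71 = 1.31 V.
V_DS = 1.31 V ≥ V_ov = 0.583 V, confirming saturation.

I_D = 1.17 mA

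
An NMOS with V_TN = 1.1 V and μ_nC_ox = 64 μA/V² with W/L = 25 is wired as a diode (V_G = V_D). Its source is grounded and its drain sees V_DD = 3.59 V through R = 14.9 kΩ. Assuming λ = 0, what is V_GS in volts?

V_GS = 1.52 V

With gate tied to drain, V_GS = V_DS ≥ V_GS − V_TN, so the device is in saturation.
k_n = μ_nC_ox · (W/L) = 1.6 mA/V².
KCL at the drain: ½ k_n (V_GS − V_TN)² = (V_DD − V_GS)/R.
Let x = V_GS − 1.1. Then 11.9 x² + x − 2.49 = 0, giving x = 0.417 V (positive root), so V_GS = 1.52 V.
I_D = (V_DD − V_GS)/R = (3.59 − 1.52) / 14.9 = 0.139 mA.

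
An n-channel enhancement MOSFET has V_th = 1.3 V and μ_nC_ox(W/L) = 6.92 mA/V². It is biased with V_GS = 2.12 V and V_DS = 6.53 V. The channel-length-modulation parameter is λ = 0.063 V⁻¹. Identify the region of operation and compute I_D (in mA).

V_ov = V_GS − V_th = 2.12 − 1.3 = 0.82 V.
Since V_DS = 6.53 V ≥ V_ov = 0.82 V, the device is in saturation.
I_D = ½ k_n V_ov² (1 + λ V_DS) = 0.5 × 6.92 × 0.82² × (1 + 0.063 × 6.53) = 3.28 mA.

Saturation; I_D = 3.28 mA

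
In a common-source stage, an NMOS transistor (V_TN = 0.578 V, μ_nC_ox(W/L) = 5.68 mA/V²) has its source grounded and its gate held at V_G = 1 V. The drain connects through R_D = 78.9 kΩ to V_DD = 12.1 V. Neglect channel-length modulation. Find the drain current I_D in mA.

V_GS = V_G = 1 V, so V_ov = 1 − 0.578 = 0.422 V.
Assume saturation: I_D = ½ k_n V_ov² = 0.5 × 5.68 × 0.422² = 0.506 mA, giving V_DS = V_DD − I_D R_D = 12.1 − 0.506 × 78.9 = -27.8 V.
But -27.8 V < V_ov = 0.422 V, so the device is actually in triode.
In triode I_D = k_n[V_ov V_DS − ½ V_DS²] and I_D = (V_DD − V_DS)/R_D. Equating: 224 V_DS² − 190.1 V_DS + 12.1 = 0, giving V_DS = 0.0693 V (the root below V_ov).
I_D = (12.1 − 0.0693) / 78.9 = 0.152 mA.

I_D = 0.152 mA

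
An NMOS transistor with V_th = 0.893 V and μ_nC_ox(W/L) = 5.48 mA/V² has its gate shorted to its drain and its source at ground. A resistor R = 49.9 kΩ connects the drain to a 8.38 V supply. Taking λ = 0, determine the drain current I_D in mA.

With gate tied to drain, V_GS = V_DS ≥ V_GS − V_th, so the device is in saturation.
KCL at the drain: ½ k_n (V_GS − V_th)² = (V_DD − V_GS)/R.
Let x = V_GS − 0.893. Then 137 x² + x − 7.487 = 0, giving x = 0.23 V (positive root), so V_GS = 1.12 V.
I_D = (V_DD − V_GS)/R = (8.38 − 1.12) / 49.9 = 0.145 mA.

I_D = 0.145 mA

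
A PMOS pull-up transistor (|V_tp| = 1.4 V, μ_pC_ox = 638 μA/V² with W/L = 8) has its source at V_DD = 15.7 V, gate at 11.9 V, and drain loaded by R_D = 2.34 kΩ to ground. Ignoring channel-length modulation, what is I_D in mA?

I_D = 6.45 mA

V_SG = V_DD − V_G = 15.7 − 11.9 = 3.8 V, so V_ov = 3.8 − 1.4 = 2.4 V.
k_p = μ_pC_ox · (W/L) = 5.104 mA/V².
Assume saturation: I_D = ½ k_p V_ov² = 0.5 × 5.104 × 2.4² = 14.7 mA, giving V_SD = V_DD − I_D R_D = 15.7 − 14.7 × 2.34 = -18.7 V.
But -18.7 V < V_ov = 2.4 V, so the device is actually in triode.
In triode I_D = k_p[V_ov V_SD − ½ V_SD²] and I_D = (V_DD − V_SD)/R_D. Equating: 5.97 V_SD² − 29.66 V_SD + 15.7 = 0, giving V_SD = 0.602 V (the root below V_ov).
I_D = (15.7 − 0.602) / 2.34 = 6.45 mA.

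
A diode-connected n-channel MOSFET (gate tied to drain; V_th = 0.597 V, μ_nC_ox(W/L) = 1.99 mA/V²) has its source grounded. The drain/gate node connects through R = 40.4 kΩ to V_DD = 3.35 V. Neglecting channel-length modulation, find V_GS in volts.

V_GS = 0.847 V

With gate tied to drain, V_GS = V_DS ≥ V_GS − V_th, so the device is in saturation.
KCL at the drain: ½ k_n (V_GS − V_th)² = (V_DD − V_GS)/R.
Let x = V_GS − 0.597. Then 40.2 x² + x − 2.753 = 0, giving x = 0.25 V (positive root), so V_GS = 0.847 V.
I_D = (V_DD − V_GS)/R = (3.35 − 0.847) / 40.4 = 0.062 mA.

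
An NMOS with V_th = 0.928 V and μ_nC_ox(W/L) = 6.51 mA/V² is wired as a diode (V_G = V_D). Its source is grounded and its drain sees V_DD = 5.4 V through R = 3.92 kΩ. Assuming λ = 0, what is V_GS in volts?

With gate tied to drain, V_GS = V_DS ≥ V_GS − V_th, so the device is in saturation.
KCL at the drain: ½ k_n (V_GS − V_th)² = (V_DD − V_GS)/R.
Let x = V_GS − 0.928. Then 12.8 x² + x − 4.472 = 0, giving x = 0.554 V (positive root), so V_GS = 1.48 V.
I_D = (V_DD − V_GS)/R = (5.4 − 1.48) / 3.92 = 0.999 mA.

V_GS = 1.48 V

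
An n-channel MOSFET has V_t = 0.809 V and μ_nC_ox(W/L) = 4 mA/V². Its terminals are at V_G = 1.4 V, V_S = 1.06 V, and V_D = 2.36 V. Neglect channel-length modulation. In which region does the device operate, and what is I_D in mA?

Cutoff; I_D = 0 mA

V_GS = V_G − V_S = 1.4 − 1.06 = 0.34 V; V_DS = V_D − V_S = 2.36 − 1.06 = 1.3 V.
V_GS = 0.34 V < V_t = 0.809 V, so the transistor is in cutoff.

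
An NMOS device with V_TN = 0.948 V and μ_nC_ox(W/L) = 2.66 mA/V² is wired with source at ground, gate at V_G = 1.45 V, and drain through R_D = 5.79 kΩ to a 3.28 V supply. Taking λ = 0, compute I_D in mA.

V_GS = V_G = 1.45 V, so V_ov = 1.45 − 0.948 = 0.502 V.
Assume saturation: I_D = ½ k_n V_ov² = 0.5 × 2.66 × 0.502² = 0.335 mA, giving V_DS = V_DD − I_D R_D = 3.28 − 0.335 × 5.79 = 1.34 V.
V_DS = 1.34 V ≥ V_ov = 0.502 V, confirming saturation.

I_D = 0.335 mA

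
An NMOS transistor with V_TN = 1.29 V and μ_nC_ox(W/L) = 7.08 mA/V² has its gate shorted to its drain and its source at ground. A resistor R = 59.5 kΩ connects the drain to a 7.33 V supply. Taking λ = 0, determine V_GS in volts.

With gate tied to drain, V_GS = V_DS ≥ V_GS − V_TN, so the device is in saturation.
KCL at the drain: ½ k_n (V_GS − V_TN)² = (V_DD − V_GS)/R.
Let x = V_GS − 1.29. Then 211 x² + x − 6.04 = 0, giving x = 0.167 V (positive root), so V_GS = 1.46 V.
I_D = (V_DD − V_GS)/R = (7.33 − 1.46) / 59.5 = 0.0987 mA.

V_GS = 1.46 V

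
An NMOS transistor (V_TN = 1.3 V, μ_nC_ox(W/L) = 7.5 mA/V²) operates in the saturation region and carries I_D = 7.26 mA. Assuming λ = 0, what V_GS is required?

In saturation I_D = ½ k_n (V_GS − V_TN)², so V_GS − V_TN = √(2 I_D / k_n) = √(2 × 7.26 / 7.5) = 1.39 V.
V_GS = 1.3 + 1.39 = 2.69 V.

V_GS = 2.69 V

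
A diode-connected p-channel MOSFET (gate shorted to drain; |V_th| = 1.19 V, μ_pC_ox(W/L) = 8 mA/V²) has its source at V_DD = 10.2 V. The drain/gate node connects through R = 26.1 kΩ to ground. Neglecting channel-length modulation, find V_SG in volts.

V_SG = 1.48 V

With gate tied to drain, V_SG = V_SD ≥ V_SG − |V_th|, so the device is in saturation.
KCL at the drain: ½ k_p (V_SG − |V_th|)² = (V_DD − V_SG)/R.
Let x = V_SG − 1.19. Then 104 x² + x − 9.01 = 0, giving x = 0.289 V (positive root), so V_SG = 1.48 V.
I_D = (V_DD − V_SG)/R = (10.2 − 1.48) / 26.1 = 0.334 mA.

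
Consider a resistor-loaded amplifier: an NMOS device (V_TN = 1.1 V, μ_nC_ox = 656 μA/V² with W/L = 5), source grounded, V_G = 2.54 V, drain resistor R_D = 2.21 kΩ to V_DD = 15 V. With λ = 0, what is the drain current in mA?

V_GS = V_G = 2.54 V, so V_ov = 2.54 − 1.1 = 1.44 V.
k_n = μ_nC_ox · (W/L) = 3.28 mA/V².
Assume saturation: I_D = ½ k_n V_ov² = 0.5 × 3.28 × 1.44² = 3.4 mA, giving V_DS = V_DD − I_D R_D = 15 − 3.4 × 2.21 = 7.48 V.
V_DS = 7.48 V ≥ V_ov = 1.44 V, confirming saturation.

I_D = 3.40 mA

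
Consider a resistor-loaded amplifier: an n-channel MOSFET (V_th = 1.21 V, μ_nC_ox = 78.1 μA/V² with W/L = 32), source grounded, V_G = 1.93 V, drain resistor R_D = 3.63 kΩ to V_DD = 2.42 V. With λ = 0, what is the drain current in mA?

I_D = 0.547 mA

V_GS = V_G = 1.93 V, so V_ov = 1.93 − 1.21 = 0.72 V.
k_n = μ_nC_ox · (W/L) = 2.499 mA/V².
Assume saturation: I_D = ½ k_n V_ov² = 0.5 × 2.499 × 0.72² = 0.648 mA, giving V_DS = V_DD − I_D R_D = 2.42 − 0.648 × 3.63 = 0.0685 V.
But 0.0685 V < V_ov = 0.72 V, so the device is actually in triode.
In triode I_D = k_n[V_ov V_DS − ½ V_DS²] and I_D = (V_DD − V_DS)/R_D. Equating: 4.54 V_DS² − 7.532 V_DS + 2.42 = 0, giving V_DS = 0.436 V (the root below V_ov).
I_D = (2.42 − 0.436) / 3.63 = 0.547 mA.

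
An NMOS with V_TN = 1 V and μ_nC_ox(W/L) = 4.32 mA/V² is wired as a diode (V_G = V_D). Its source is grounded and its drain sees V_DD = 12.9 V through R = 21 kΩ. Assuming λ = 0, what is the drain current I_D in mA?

With gate tied to drain, V_GS = V_DS ≥ V_GS − V_TN, so the device is in saturation.
KCL at the drain: ½ k_n (V_GS − V_TN)² = (V_DD − V_GS)/R.
Let x = V_GS − 1. Then 45.4 x² + x − 11.9 = 0, giving x = 0.501 V (positive root), so V_GS = 1.5 V.
I_D = (V_DD − V_GS)/R = (12.9 − 1.5) / 21 = 0.543 mA.

I_D = 0.543 mA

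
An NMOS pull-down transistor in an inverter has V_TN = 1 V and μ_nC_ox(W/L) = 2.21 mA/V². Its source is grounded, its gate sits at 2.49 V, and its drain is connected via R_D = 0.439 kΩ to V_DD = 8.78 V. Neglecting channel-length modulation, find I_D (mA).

V_GS = V_G = 2.49 V, so V_ov = 2.49 − 1 = 1.49 V.
Assume saturation: I_D = ½ k_n V_ov² = 0.5 × 2.21 × 1.49² = 2.45 mA, giving V_DS = V_DD − I_D R_D = 8.78 − 2.45 × 0.439 = 7.7 V.
V_DS = 7.7 V ≥ V_ov = 1.49 V, confirming saturation.

I_D = 2.45 mA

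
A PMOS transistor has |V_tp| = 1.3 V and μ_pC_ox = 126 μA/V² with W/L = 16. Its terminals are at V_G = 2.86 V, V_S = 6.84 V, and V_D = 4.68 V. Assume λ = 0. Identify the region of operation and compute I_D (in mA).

Triode; I_D = 6.97 mA

V_SG = V_S − V_G = 6.84 − 2.86 = 3.98 V; V_SD = V_S − V_D = 6.84 − 4.68 = 2.16 V.
k_p = μ_pC_ox · (W/L) = 2.016 mA/V².
V_ov = V_SG − |V_tp| = 3.98 − 1.3 = 2.68 V.
Since V_SD = 2.16 V < V_ov = 2.68 V, the device is in the triode region.
I_D = k_p [V_ov · V_SD − ½ V_SD²] = 2.016 × [2.68 × 2.16 − 0.5 × 2.16²] = 6.97 mA.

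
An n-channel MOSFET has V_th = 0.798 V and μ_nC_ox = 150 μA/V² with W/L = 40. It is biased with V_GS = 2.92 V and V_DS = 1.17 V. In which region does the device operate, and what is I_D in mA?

Triode; I_D = 10.8 mA

k_n = μ_nC_ox · (W/L) = 6 mA/V².
V_ov = V_GS − V_th = 2.92 − 0.798 = 2.12 V.
Since V_DS = 1.17 V < V_ov = 2.12 V, the device is in the triode region.
I_D = k_n [V_ov · V_DS − ½ V_DS²] = 6 × [2.12 × 1.17 − 0.5 × 1.17²] = 10.8 mA.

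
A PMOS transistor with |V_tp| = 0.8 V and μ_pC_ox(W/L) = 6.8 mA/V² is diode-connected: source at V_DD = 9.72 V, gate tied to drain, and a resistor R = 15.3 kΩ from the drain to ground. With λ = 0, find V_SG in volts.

With gate tied to drain, V_SG = V_SD ≥ V_SG − |V_tp|, so the device is in saturation.
KCL at the drain: ½ k_p (V_SG − |V_tp|)² = (V_DD − V_SG)/R.
Let x = V_SG − 0.8. Then 52 x² + x − 8.92 = 0, giving x = 0.405 V (positive root), so V_SG = 1.2 V.
I_D = (V_DD − V_SG)/R = (9.72 − 1.2) / 15.3 = 0.557 mA.

V_SG = 1.20 V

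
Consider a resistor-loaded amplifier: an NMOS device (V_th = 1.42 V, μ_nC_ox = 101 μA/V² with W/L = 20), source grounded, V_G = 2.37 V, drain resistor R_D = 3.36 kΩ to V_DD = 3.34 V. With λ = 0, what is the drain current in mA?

I_D = 0.807 mA

V_GS = V_G = 2.37 V, so V_ov = 2.37 − 1.42 = 0.95 V.
k_n = μ_nC_ox · (W/L) = 2.02 mA/V².
Assume saturation: I_D = ½ k_n V_ov² = 0.5 × 2.02 × 0.95² = 0.912 mA, giving V_DS = V_DD − I_D R_D = 3.34 − 0.912 × 3.36 = 0.277 V.
But 0.277 V < V_ov = 0.95 V, so the device is actually in triode.
In triode I_D = k_n[V_ov V_DS − ½ V_DS²] and I_D = (V_DD − V_DS)/R_D. Equating: 3.39 V_DS² − 7.448 V_DS + 3.34 = 0, giving V_DS = 0.628 V (the root below V_ov).
I_D = (3.34 − 0.628) / 3.36 = 0.807 mA.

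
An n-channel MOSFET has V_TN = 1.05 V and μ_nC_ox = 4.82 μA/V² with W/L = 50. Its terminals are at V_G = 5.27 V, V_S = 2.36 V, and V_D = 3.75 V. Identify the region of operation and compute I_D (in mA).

Triode; I_D = 0.390 mA

V_GS = V_G − V_S = 5.27 − 2.36 = 2.91 V; V_DS = V_D − V_S = 3.75 − 2.36 = 1.39 V.
k_n = μ_nC_ox · (W/L) = 0.241 mA/V².
V_ov = V_GS − V_TN = 2.91 − 1.05 = 1.86 V.
Since V_DS = 1.39 V < V_ov = 1.86 V, the device is in the triode region.
I_D = k_n [V_ov · V_DS − ½ V_DS²] = 0.241 × [1.86 × 1.39 − 0.5 × 1.39²] = 0.39 mA.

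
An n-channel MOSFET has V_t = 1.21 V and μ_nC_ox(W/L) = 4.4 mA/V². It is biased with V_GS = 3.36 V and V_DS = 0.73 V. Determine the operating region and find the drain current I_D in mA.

V_ov = V_GS − V_t = 3.36 − 1.21 = 2.15 V.
Since V_DS = 0.73 V < V_ov = 2.15 V, the device is in the triode region.
I_D = k_n [V_ov · V_DS − ½ V_DS²] = 4.4 × [2.15 × 0.73 − 0.5 × 0.73²] = 5.73 mA.

Triode; I_D = 5.73 mA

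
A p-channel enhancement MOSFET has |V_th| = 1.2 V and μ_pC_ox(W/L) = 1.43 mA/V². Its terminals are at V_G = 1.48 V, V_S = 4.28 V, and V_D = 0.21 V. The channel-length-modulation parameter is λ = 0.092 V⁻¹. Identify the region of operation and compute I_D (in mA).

V_SG = V_S − V_G = 4.28 − 1.48 = 2.8 V; V_SD = V_S − V_D = 4.28 − 0.21 = 4.07 V.
V_ov = V_SG − |V_th| = 2.8 − 1.2 = 1.6 V.
Since V_SD = 4.07 V ≥ V_ov = 1.6 V, the device is in saturation.
I_D = ½ k_p V_ov² (1 + λ V_SD) = 0.5 × 1.43 × 1.6² × (1 + 0.092 × 4.07) = 2.52 mA.

Saturation; I_D = 2.52 mA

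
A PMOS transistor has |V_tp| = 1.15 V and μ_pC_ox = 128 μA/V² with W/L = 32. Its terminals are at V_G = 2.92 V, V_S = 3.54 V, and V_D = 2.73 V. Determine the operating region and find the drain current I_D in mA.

Cutoff; I_D = 0 mA

V_SG = V_S − V_G = 3.54 − 2.92 = 0.62 V; V_SD = V_S − V_D = 3.54 − 2.73 = 0.81 V.
V_SG = 0.62 V < |V_tp| = 1.15 V, so the transistor is in cutoff.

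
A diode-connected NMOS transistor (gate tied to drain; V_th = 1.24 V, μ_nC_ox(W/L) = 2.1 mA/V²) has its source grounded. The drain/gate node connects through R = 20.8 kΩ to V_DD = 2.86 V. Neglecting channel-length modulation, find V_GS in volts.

V_GS = 1.49 V

With gate tied to drain, V_GS = V_DS ≥ V_GS − V_th, so the device is in saturation.
KCL at the drain: ½ k_n (V_GS − V_th)² = (V_DD − V_GS)/R.
Let x = V_GS − 1.24. Then 21.8 x² + x − 1.62 = 0, giving x = 0.25 V (positive root), so V_GS = 1.49 V.
I_D = (V_DD − V_GS)/R = (2.86 − 1.49) / 20.8 = 0.0658 mA.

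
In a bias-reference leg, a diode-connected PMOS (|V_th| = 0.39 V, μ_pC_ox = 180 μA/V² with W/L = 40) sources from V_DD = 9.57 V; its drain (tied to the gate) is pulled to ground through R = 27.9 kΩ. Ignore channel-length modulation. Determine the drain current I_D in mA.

With gate tied to drain, V_SG = V_SD ≥ V_SG − |V_th|, so the device is in saturation.
k_p = μ_pC_ox · (W/L) = 7.2 mA/V².
KCL at the drain: ½ k_p (V_SG − |V_th|)² = (V_DD − V_SG)/R.
Let x = V_SG − 0.39. Then 100 x² + x − 9.18 = 0, giving x = 0.297 V (positive root), so V_SG = 0.687 V.
I_D = (V_DD − V_SG)/R = (9.57 − 0.687) / 27.9 = 0.318 mA.

I_D = 0.318 mA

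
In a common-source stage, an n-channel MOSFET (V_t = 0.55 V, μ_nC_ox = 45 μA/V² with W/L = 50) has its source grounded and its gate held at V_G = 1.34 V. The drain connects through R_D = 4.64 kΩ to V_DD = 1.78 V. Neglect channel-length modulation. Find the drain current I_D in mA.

V_GS = V_G = 1.34 V, so V_ov = 1.34 − 0.55 = 0.79 V.
k_n = μ_nC_ox · (W/L) = 2.25 mA/V².
Assume saturation: I_D = ½ k_n V_ov² = 0.5 × 2.25 × 0.79² = 0.702 mA, giving V_DS = V_DD − I_D R_D = 1.78 − 0.702 × 4.64 = -1.48 V.
But -1.48 V < V_ov = 0.79 V, so the device is actually in triode.
In triode I_D = k_n[V_ov V_DS − ½ V_DS²] and I_D = (V_DD − V_DS)/R_D. Equating: 5.22 V_DS² − 9.248 V_DS + 1.78 = 0, giving V_DS = 0.22 V (the root below V_ov).
I_D = (1.78 − 0.22) / 4.64 = 0.336 mA.

I_D = 0.336 mA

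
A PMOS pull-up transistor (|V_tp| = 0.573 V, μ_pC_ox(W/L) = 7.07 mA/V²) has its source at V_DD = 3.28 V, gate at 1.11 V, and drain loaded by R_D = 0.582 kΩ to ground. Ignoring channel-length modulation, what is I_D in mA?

V_SG = V_DD − V_G = 3.28 − 1.11 = 2.17 V, so V_ov = 2.17 − 0.573 = 1.6 V.
Assume saturation: I_D = ½ k_p V_ov² = 0.5 × 7.07 × 1.6² = 9.02 mA, giving V_SD = V_DD − I_D R_D = 3.28 − 9.02 × 0.582 = -1.97 V.
But -1.97 V < V_ov = 1.6 V, so the device is actually in triode.
In triode I_D = k_p[V_ov V_SD − ½ V_SD²] and I_D = (V_DD − V_SD)/R_D. Equating: 2.06 V_SD² − 7.571 V_SD + 3.28 = 0, giving V_SD = 0.502 V (the root below V_ov).
I_D = (3.28 − 0.502) / 0.582 = 4.77 mA.

I_D = 4.77 mA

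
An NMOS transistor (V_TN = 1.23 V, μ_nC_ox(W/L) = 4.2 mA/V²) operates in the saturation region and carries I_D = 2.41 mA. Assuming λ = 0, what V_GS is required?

In saturation I_D = ½ k_n (V_GS − V_TN)², so V_GS − V_TN = √(2 I_D / k_n) = √(2 × 2.41 / 4.2) = 1.07 V.
V_GS = 1.23 + 1.07 = 2.3 V.

V_GS = 2.30 V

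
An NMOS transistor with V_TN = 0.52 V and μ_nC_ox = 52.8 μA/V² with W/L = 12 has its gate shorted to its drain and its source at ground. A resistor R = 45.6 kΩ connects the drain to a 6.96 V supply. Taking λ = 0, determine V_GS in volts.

V_GS = 1.15 V

With gate tied to drain, V_GS = V_DS ≥ V_GS − V_TN, so the device is in saturation.
k_n = μ_nC_ox · (W/L) = 0.6336 mA/V².
KCL at the drain: ½ k_n (V_GS − V_TN)² = (V_DD − V_GS)/R.
Let x = V_GS − 0.52. Then 14.4 x² + x − 6.44 = 0, giving x = 0.634 V (positive root), so V_GS = 1.15 V.
I_D = (V_DD − V_GS)/R = (6.96 − 1.15) / 45.6 = 0.127 mA.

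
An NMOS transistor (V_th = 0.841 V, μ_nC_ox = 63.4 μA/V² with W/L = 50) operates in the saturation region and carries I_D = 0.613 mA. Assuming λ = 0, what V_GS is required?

k_n = μ_nC_ox · (W/L) = 3.17 mA/V².
In saturation I_D = ½ k_n (V_GS − V_th)², so V_GS − V_th = √(2 I_D / k_n) = √(2 × 0.613 / 3.17) = 0.622 V.
V_GS = 0.841 + 0.622 = 1.46 V.

V_GS = 1.46 V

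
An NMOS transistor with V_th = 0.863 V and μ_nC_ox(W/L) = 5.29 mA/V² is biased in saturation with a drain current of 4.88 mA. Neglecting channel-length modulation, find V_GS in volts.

V_GS = 2.22 V

In saturation I_D = ½ k_n (V_GS − V_th)², so V_GS − V_th = √(2 I_D / k_n) = √(2 × 4.88 / 5.29) = 1.36 V.
V_GS = 0.863 + 1.36 = 2.22 V.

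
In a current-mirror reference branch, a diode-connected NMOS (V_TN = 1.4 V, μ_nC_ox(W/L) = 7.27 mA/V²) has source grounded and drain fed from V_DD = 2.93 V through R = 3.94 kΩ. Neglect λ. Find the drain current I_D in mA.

With gate tied to drain, V_GS = V_DS ≥ V_GS − V_TN, so the device is in saturation.
KCL at the drain: ½ k_n (V_GS − V_TN)² = (V_DD − V_GS)/R.
Let x = V_GS − 1.4. Then 14.3 x² + x − 1.53 = 0, giving x = 0.294 V (positive root), so V_GS = 1.69 V.
I_D = (V_DD − V_GS)/R = (2.93 − 1.69) / 3.94 = 0.314 mA.

I_D = 0.314 mA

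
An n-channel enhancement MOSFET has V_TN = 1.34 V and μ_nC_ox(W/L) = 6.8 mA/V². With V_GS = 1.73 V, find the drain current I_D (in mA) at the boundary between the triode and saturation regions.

At the boundary V_DS = V_ov = V_GS − V_TN = 1.73 − 1.34 = 0.39 V.
I_D = ½ k_n V_ov² = 0.5 × 6.8 × 0.39² = 0.517 mA.

I_D = 0.517 mA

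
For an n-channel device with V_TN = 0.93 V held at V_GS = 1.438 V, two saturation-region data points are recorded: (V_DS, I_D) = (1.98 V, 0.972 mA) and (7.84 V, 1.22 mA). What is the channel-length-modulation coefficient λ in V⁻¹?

λ = 0.0476 V⁻¹

With V_GS fixed, I_D ∝ (1 + λ V_DS) in saturation, so I_D2/I_D1 = (1 + λ V_DS2)/(1 + λ V_DS1).
1.22/0.972 = 1.255 = (1 + 7.84 λ)/(1 + 1.98 λ).
Solving: λ (I_D1 V_DS2 − I_D2 V_DS1) = I_D2 − I_D1, so λ = (1.22 − 0.972) / (0.972 × 7.84 − 1.22 × 1.98) = 0.248 / 5.2 = 0.0476 V⁻¹.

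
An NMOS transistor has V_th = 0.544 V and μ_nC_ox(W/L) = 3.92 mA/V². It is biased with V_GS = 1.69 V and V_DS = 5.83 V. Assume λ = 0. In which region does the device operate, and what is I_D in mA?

V_ov = V_GS − V_th = 1.69 − 0.544 = 1.15 V.
Since V_DS = 5.83 V ≥ V_ov = 1.15 V, the device is in saturation.
I_D = ½ k_n V_ov² = 0.5 × 3.92 × 1.15² = 2.57 mA.

Saturation; I_D = 2.57 mA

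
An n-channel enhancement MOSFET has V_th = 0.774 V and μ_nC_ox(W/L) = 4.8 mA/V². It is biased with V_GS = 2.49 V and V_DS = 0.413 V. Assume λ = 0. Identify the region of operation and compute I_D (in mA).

V_ov = V_GS − V_th = 2.49 − 0.774 = 1.72 V.
Since V_DS = 0.413 V < V_ov = 1.72 V, the device is in the triode region.
I_D = k_n [V_ov · V_DS − ½ V_DS²] = 4.8 × [1.72 × 0.413 − 0.5 × 0.413²] = 2.99 mA.

Triode; I_D = 2.99 mA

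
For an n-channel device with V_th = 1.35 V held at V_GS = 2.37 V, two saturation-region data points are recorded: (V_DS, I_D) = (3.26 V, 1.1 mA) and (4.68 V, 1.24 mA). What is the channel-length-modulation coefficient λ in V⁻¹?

λ = 0.127 V⁻¹

With V_GS fixed, I_D ∝ (1 + λ V_DS) in saturation, so I_D2/I_D1 = (1 + λ V_DS2)/(1 + λ V_DS1).
1.24/1.1 = 1.127 = (1 + 4.68 λ)/(1 + 3.26 λ).
Solving: λ (I_D1 V_DS2 − I_D2 V_DS1) = I_D2 − I_D1, so λ = (1.24 − 1.1) / (1.1 × 4.68 − 1.24 × 3.26) = 0.14 / 1.11 = 0.127 V⁻¹.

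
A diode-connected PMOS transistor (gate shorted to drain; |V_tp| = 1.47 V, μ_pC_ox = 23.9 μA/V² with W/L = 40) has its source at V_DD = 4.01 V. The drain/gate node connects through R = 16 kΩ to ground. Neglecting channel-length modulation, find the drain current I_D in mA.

With gate tied to drain, V_SG = V_SD ≥ V_SG − |V_tp|, so the device is in saturation.
k_p = μ_pC_ox · (W/L) = 0.956 mA/V².
KCL at the drain: ½ k_p (V_SG − |V_tp|)² = (V_DD − V_SG)/R.
Let x = V_SG − 1.47. Then 7.65 x² + x − 2.54 = 0, giving x = 0.515 V (positive root), so V_SG = 1.98 V.
I_D = (V_DD − V_SG)/R = (4.01 − 1.98) / 16 = 0.127 mA.

I_D = 0.127 mA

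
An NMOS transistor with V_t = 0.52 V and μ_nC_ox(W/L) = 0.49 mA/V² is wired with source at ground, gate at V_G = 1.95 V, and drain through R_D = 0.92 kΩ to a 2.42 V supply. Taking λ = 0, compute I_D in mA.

V_GS = V_G = 1.95 V, so V_ov = 1.95 − 0.52 = 1.43 V.
Assume saturation: I_D = ½ k_n V_ov² = 0.5 × 0.49 × 1.43² = 0.501 mA, giving V_DS = V_DD − I_D R_D = 2.42 − 0.501 × 0.92 = 1.96 V.
V_DS = 1.96 V ≥ V_ov = 1.43 V, confirming saturation.

I_D = 0.501 mA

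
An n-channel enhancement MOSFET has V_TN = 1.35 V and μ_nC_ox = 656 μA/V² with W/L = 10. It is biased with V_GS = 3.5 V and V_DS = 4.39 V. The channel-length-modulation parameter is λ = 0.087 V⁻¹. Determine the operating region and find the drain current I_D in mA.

k_n = μ_nC_ox · (W/L) = 6.56 mA/V².
V_ov = V_GS − V_TN = 3.5 − 1.35 = 2.15 V.
Since V_DS = 4.39 V ≥ V_ov = 2.15 V, the device is in saturation.
I_D = ½ k_n V_ov² (1 + λ V_DS) = 0.5 × 6.56 × 2.15² × (1 + 0.087 × 4.39) = 21 mA.

Saturation; I_D = 21.0 mA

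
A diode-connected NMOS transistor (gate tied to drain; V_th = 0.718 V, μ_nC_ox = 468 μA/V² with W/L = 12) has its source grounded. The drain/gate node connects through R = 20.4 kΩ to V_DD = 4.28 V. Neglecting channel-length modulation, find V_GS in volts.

V_GS = 0.959 V

With gate tied to drain, V_GS = V_DS ≥ V_GS − V_th, so the device is in saturation.
k_n = μ_nC_ox · (W/L) = 5.616 mA/V².
KCL at the drain: ½ k_n (V_GS − V_th)² = (V_DD − V_GS)/R.
Let x = V_GS − 0.718. Then 57.3 x² + x − 3.562 = 0, giving x = 0.241 V (positive root), so V_GS = 0.959 V.
I_D = (V_DD − V_GS)/R = (4.28 − 0.959) / 20.4 = 0.163 mA.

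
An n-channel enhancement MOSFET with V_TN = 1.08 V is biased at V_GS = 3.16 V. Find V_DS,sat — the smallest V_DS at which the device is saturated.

The boundary between triode and saturation is V_DS = V_GS − V_TN = V_ov.
V_ov = 3.16 − 1.08 = 2.08 V.

V_DS,sat = 2.08 V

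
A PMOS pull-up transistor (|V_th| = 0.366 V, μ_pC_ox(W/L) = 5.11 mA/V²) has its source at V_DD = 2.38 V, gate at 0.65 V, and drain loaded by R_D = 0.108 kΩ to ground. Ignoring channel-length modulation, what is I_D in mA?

I_D = 4.75 mA

V_SG = V_DD − V_G = 2.38 − 0.65 = 1.73 V, so V_ov = 1.73 − 0.366 = 1.36 V.
Assume saturation: I_D = ½ k_p V_ov² = 0.5 × 5.11 × 1.36² = 4.75 mA, giving V_SD = V_DD − I_D R_D = 2.38 − 4.75 × 0.108 = 1.87 V.
V_SD = 1.87 V ≥ V_ov = 1.36 V, confirming saturation.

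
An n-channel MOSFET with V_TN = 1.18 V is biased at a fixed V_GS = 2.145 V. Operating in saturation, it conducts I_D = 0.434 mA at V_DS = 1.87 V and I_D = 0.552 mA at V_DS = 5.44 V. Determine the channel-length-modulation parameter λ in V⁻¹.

With V_GS fixed, I_D ∝ (1 + λ V_DS) in saturation, so I_D2/I_D1 = (1 + λ V_DS2)/(1 + λ V_DS1).
0.552/0.434 = 1.272 = (1 + 5.44 λ)/(1 + 1.87 λ).
Solving: λ (I_D1 V_DS2 − I_D2 V_DS1) = I_D2 − I_D1, so λ = (0.552 − 0.434) / (0.434 × 5.44 − 0.552 × 1.87) = 0.118 / 1.33 = 0.0888 V⁻¹.

λ = 0.0888 V⁻¹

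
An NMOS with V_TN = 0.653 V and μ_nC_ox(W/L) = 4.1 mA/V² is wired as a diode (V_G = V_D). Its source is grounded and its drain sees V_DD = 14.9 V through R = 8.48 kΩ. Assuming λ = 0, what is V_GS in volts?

With gate tied to drain, V_GS = V_DS ≥ V_GS − V_TN, so the device is in saturation.
KCL at the drain: ½ k_n (V_GS − V_TN)² = (V_DD − V_GS)/R.
Let x = V_GS − 0.653. Then 17.4 x² + x − 14.25 = 0, giving x = 0.877 V (positive root), so V_GS = 1.53 V.
I_D = (V_DD − V_GS)/R = (14.9 − 1.53) / 8.48 = 1.58 mA.

V_GS = 1.53 V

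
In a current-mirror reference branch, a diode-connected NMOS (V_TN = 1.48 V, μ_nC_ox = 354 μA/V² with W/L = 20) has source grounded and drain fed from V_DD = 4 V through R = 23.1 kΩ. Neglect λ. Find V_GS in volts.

V_GS = 1.65 V

With gate tied to drain, V_GS = V_DS ≥ V_GS − V_TN, so the device is in saturation.
k_n = μ_nC_ox · (W/L) = 7.08 mA/V².
KCL at the drain: ½ k_n (V_GS − V_TN)² = (V_DD − V_GS)/R.
Let x = V_GS − 1.48. Then 81.8 x² + x − 2.52 = 0, giving x = 0.17 V (positive root), so V_GS = 1.65 V.
I_D = (V_DD − V_GS)/R = (4 − 1.65) / 23.1 = 0.102 mA.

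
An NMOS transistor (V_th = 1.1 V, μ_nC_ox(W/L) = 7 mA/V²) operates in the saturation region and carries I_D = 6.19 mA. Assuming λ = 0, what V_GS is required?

In saturation I_D = ½ k_n (V_GS − V_th)², so V_GS − V_th = √(2 I_D / k_n) = √(2 × 6.19 / 7) = 1.33 V.
V_GS = 1.1 + 1.33 = 2.43 V.

V_GS = 2.43 V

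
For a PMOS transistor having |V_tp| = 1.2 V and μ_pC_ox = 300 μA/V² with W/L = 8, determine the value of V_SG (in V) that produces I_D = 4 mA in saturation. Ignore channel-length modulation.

k_p = μ_pC_ox · (W/L) = 2.4 mA/V².
In saturation I_D = ½ k_p (V_SG − |V_tp|)², so V_SG − |V_tp| = √(2 I_D / k_p) = √(2 × 4 / 2.4) = 1.83 V.
V_SG = 1.2 + 1.83 = 3.03 V.

V_SG = 3.03 V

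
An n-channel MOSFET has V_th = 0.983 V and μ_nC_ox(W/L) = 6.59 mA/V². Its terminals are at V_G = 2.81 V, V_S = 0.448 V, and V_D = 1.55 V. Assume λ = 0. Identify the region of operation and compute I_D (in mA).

Triode; I_D = 6.01 mA

V_GS = V_G − V_S = 2.81 − 0.448 = 2.36 V; V_DS = V_D − V_S = 1.55 − 0.448 = 1.1 V.
V_ov = V_GS − V_th = 2.36 − 0.983 = 1.38 V.
Since V_DS = 1.1 V < V_ov = 1.38 V, the device is in the triode region.
I_D = k_n [V_ov · V_DS − ½ V_DS²] = 6.59 × [1.38 × 1.1 − 0.5 × 1.1²] = 6.01 mA.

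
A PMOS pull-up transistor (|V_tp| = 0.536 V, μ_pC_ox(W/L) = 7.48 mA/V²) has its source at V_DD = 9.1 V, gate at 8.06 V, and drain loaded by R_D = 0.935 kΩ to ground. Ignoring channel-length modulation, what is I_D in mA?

I_D = 0.950 mA

V_SG = V_DD − V_G = 9.1 − 8.06 = 1.04 V, so V_ov = 1.04 − 0.536 = 0.504 V.
Assume saturation: I_D = ½ k_p V_ov² = 0.5 × 7.48 × 0.504² = 0.95 mA, giving V_SD = V_DD − I_D R_D = 9.1 − 0.95 × 0.935 = 8.21 V.
V_SD = 8.21 V ≥ V_ov = 0.504 V, confirming saturation.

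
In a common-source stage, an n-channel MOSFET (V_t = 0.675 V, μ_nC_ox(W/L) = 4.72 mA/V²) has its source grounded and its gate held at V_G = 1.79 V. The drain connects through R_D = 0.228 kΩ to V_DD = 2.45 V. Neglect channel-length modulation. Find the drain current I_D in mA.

I_D = 2.93 mA

V_GS = V_G = 1.79 V, so V_ov = 1.79 − 0.675 = 1.11 V.
Assume saturation: I_D = ½ k_n V_ov² = 0.5 × 4.72 × 1.11² = 2.93 mA, giving V_DS = V_DD − I_D R_D = 2.45 − 2.93 × 0.228 = 1.78 V.
V_DS = 1.78 V ≥ V_ov = 1.11 V, confirming saturation.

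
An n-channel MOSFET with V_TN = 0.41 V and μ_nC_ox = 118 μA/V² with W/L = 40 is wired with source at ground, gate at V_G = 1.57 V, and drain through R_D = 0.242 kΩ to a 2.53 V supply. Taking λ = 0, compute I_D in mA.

I_D = 3.18 mA

V_GS = V_G = 1.57 V, so V_ov = 1.57 − 0.41 = 1.16 V.
k_n = μ_nC_ox · (W/L) = 4.72 mA/V².
Assume saturation: I_D = ½ k_n V_ov² = 0.5 × 4.72 × 1.16² = 3.18 mA, giving V_DS = V_DD − I_D R_D = 2.53 − 3.18 × 0.242 = 1.76 V.
V_DS = 1.76 V ≥ V_ov = 1.16 V, confirming saturation.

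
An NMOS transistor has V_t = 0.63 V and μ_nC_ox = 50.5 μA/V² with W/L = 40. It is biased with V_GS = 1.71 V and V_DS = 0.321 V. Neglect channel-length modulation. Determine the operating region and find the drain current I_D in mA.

Triode; I_D = 0.596 mA

k_n = μ_nC_ox · (W/L) = 2.02 mA/V².
V_ov = V_GS − V_t = 1.71 − 0.63 = 1.08 V.
Since V_DS = 0.321 V < V_ov = 1.08 V, the device is in the triode region.
I_D = k_n [V_ov · V_DS − ½ V_DS²] = 2.02 × [1.08 × 0.321 − 0.5 × 0.321²] = 0.596 mA.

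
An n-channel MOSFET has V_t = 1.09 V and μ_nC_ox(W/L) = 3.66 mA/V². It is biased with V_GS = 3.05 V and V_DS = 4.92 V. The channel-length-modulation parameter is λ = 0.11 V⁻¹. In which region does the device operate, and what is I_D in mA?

V_ov = V_GS − V_t = 3.05 − 1.09 = 1.96 V.
Since V_DS = 4.92 V ≥ V_ov = 1.96 V, the device is in saturation.
I_D = ½ k_n V_ov² (1 + λ V_DS) = 0.5 × 3.66 × 1.96² × (1 + 0.11 × 4.92) = 10.8 mA.

Saturation; I_D = 10.8 mA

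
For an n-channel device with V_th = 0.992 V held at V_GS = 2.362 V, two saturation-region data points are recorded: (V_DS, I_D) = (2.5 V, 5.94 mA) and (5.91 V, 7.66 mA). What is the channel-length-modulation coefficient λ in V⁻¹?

λ = 0.108 V⁻¹

With V_GS fixed, I_D ∝ (1 + λ V_DS) in saturation, so I_D2/I_D1 = (1 + λ V_DS2)/(1 + λ V_DS1).
7.66/5.94 = 1.29 = (1 + 5.91 λ)/(1 + 2.5 λ).
Solving: λ (I_D1 V_DS2 − I_D2 V_DS1) = I_D2 − I_D1, so λ = (7.66 − 5.94) / (5.94 × 5.91 − 7.66 × 2.5) = 1.72 / 16 = 0.108 V⁻¹.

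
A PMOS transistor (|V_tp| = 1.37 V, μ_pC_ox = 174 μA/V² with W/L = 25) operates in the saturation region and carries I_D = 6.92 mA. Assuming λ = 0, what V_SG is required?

V_SG = 3.15 V

k_p = μ_pC_ox · (W/L) = 4.35 mA/V².
In saturation I_D = ½ k_p (V_SG − |V_tp|)², so V_SG − |V_tp| = √(2 I_D / k_p) = √(2 × 6.92 / 4.35) = 1.78 V.
V_SG = 1.37 + 1.78 = 3.15 V.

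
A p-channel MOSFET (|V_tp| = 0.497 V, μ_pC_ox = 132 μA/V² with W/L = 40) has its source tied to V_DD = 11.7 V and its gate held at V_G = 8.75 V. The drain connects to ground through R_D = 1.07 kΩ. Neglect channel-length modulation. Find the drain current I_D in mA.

V_SG = V_DD − V_G = 11.7 − 8.75 = 2.95 V, so V_ov = 2.95 − 0.497 = 2.45 V.
k_p = μ_pC_ox · (W/L) = 5.28 mA/V².
Assume saturation: I_D = ½ k_p V_ov² = 0.5 × 5.28 × 2.45² = 15.9 mA, giving V_SD = V_DD − I_D R_D = 11.7 − 15.9 × 1.07 = -5.3 V.
But -5.3 V < V_ov = 2.45 V, so the device is actually in triode.
In triode I_D = k_p[V_ov V_SD − ½ V_SD²] and I_D = (V_DD − V_SD)/R_D. Equating: 2.82 V_SD² − 14.86 V_SD + 11.7 = 0, giving V_SD = 0.964 V (the root below V_ov).
I_D = (11.7 − 0.964) / 1.07 = 10 mA.

I_D = 10.0 mA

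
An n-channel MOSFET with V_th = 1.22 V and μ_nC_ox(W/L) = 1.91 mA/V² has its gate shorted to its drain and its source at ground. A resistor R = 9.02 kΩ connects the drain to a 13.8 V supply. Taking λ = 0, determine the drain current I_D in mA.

With gate tied to drain, V_GS = V_DS ≥ V_GS − V_th, so the device is in saturation.
KCL at the drain: ½ k_n (V_GS − V_th)² = (V_DD − V_GS)/R.
Let x = V_GS − 1.22. Then 8.61 x² + x − 12.58 = 0, giving x = 1.15 V (positive root), so V_GS = 2.37 V.
I_D = (V_DD − V_GS)/R = (13.8 − 2.37) / 9.02 = 1.27 mA.

I_D = 1.27 mA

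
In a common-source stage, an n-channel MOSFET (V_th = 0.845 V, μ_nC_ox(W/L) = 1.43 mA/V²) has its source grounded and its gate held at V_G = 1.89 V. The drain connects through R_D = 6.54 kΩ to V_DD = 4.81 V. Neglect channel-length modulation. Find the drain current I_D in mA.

I_D = 0.643 mA

V_GS = V_G = 1.89 V, so V_ov = 1.89 − 0.845 = 1.04 V.
Assume saturation: I_D = ½ k_n V_ov² = 0.5 × 1.43 × 1.04² = 0.781 mA, giving V_DS = V_DD − I_D R_D = 4.81 − 0.781 × 6.54 = -0.296 V.
But -0.296 V < V_ov = 1.04 V, so the device is actually in triode.
In triode I_D = k_n[V_ov V_DS − ½ V_DS²] and I_D = (V_DD − V_DS)/R_D. Equating: 4.68 V_DS² − 10.77 V_DS + 4.81 = 0, giving V_DS = 0.606 V (the root below V_ov).
I_D = (4.81 − 0.606) / 6.54 = 0.643 mA.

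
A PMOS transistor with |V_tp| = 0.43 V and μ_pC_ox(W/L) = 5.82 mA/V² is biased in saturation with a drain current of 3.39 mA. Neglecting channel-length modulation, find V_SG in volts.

V_SG = 1.51 V

In saturation I_D = ½ k_p (V_SG − |V_tp|)², so V_SG − |V_tp| = √(2 I_D / k_p) = √(2 × 3.39 / 5.82) = 1.08 V.
V_SG = 0.43 + 1.08 = 1.51 V.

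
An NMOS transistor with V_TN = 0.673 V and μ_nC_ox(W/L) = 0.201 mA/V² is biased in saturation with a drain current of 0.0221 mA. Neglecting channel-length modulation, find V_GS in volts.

V_GS = 1.14 V

In saturation I_D = ½ k_n (V_GS − V_TN)², so V_GS − V_TN = √(2 I_D / k_n) = √(2 × 0.0221 / 0.201) = 0.469 V.
V_GS = 0.673 + 0.469 = 1.14 V.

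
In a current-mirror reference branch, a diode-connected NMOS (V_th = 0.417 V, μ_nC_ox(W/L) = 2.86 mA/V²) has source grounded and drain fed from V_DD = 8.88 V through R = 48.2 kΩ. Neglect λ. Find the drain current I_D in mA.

I_D = 0.168 mA

With gate tied to drain, V_GS = V_DS ≥ V_GS − V_th, so the device is in saturation.
KCL at the drain: ½ k_n (V_GS − V_th)² = (V_DD − V_GS)/R.
Let x = V_GS − 0.417. Then 68.9 x² + x − 8.463 = 0, giving x = 0.343 V (positive root), so V_GS = 0.76 V.
I_D = (V_DD − V_GS)/R = (8.88 − 0.76) / 48.2 = 0.168 mA.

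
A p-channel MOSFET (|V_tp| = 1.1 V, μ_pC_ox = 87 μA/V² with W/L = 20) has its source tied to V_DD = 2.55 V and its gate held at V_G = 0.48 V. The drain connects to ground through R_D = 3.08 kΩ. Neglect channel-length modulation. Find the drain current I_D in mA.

I_D = 0.654 mA

V_SG = V_DD − V_G = 2.55 − 0.48 = 2.07 V, so V_ov = 2.07 − 1.1 = 0.97 V.
k_p = μ_pC_ox · (W/L) = 1.74 mA/V².
Assume saturation: I_D = ½ k_p V_ov² = 0.5 × 1.74 × 0.97² = 0.819 mA, giving V_SD = V_DD − I_D R_D = 2.55 − 0.819 × 3.08 = 0.0288 V.
But 0.0288 V < V_ov = 0.97 V, so the device is actually in triode.
In triode I_D = k_p[V_ov V_SD − ½ V_SD²] and I_D = (V_DD − V_SD)/R_D. Equating: 2.68 V_SD² − 6.198 V_SD + 2.55 = 0, giving V_SD = 0.535 V (the root below V_ov).
I_D = (2.55 − 0.535) / 3.08 = 0.654 mA.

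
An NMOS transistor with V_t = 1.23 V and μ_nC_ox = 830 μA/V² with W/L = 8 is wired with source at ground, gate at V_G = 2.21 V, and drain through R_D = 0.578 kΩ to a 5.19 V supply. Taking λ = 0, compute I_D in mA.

V_GS = V_G = 2.21 V, so V_ov = 2.21 − 1.23 = 0.98 V.
k_n = μ_nC_ox · (W/L) = 6.64 mA/V².
Assume saturation: I_D = ½ k_n V_ov² = 0.5 × 6.64 × 0.98² = 3.19 mA, giving V_DS = V_DD − I_D R_D = 5.19 − 3.19 × 0.578 = 3.35 V.
V_DS = 3.35 V ≥ V_ov = 0.98 V, confirming saturation.

I_D = 3.19 mA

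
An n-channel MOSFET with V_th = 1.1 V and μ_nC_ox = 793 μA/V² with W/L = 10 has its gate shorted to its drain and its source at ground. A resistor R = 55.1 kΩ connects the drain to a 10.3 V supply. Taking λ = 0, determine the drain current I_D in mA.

I_D = 0.163 mA

With gate tied to drain, V_GS = V_DS ≥ V_GS − V_th, so the device is in saturation.
k_n = μ_nC_ox · (W/L) = 7.93 mA/V².
KCL at the drain: ½ k_n (V_GS − V_th)² = (V_DD − V_GS)/R.
Let x = V_GS − 1.1. Then 218 x² + x − 9.2 = 0, giving x = 0.203 V (positive root), so V_GS = 1.3 V.
I_D = (V_DD − V_GS)/R = (10.3 − 1.3) / 55.1 = 0.163 mA.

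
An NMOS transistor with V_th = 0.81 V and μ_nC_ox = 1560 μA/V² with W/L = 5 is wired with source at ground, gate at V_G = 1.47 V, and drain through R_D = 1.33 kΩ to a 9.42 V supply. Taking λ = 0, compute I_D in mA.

V_GS = V_G = 1.47 V, so V_ov = 1.47 − 0.81 = 0.66 V.
k_n = μ_nC_ox · (W/L) = 7.8 mA/V².
Assume saturation: I_D = ½ k_n V_ov² = 0.5 × 7.8 × 0.66² = 1.7 mA, giving V_DS = V_DD − I_D R_D = 9.42 − 1.7 × 1.33 = 7.16 V.
V_DS = 7.16 V ≥ V_ov = 0.66 V, confirming saturation.

I_D = 1.70 mA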